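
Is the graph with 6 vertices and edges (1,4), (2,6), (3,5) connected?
No, it has 3 components: {1, 4}, {2, 6}, {3, 5}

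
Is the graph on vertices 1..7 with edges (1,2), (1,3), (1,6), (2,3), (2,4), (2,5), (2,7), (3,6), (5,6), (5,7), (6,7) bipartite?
No (odd cycle of length 3: 6 -> 1 -> 3 -> 6)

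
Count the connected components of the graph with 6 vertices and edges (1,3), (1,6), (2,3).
3 (components: {1, 2, 3, 6}, {4}, {5})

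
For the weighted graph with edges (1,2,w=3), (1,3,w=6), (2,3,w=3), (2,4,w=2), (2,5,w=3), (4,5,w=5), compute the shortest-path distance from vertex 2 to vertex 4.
2 (path: 2 -> 4; weights 2 = 2)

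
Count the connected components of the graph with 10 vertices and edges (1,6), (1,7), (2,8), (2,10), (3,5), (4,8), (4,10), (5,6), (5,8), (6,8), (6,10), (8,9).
1 (components: {1, 2, 3, 4, 5, 6, 7, 8, 9, 10})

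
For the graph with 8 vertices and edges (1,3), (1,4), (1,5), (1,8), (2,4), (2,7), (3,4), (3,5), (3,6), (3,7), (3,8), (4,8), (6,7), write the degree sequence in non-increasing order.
[6, 4, 4, 3, 3, 2, 2, 2] (degrees: deg(1)=4, deg(2)=2, deg(3)=6, deg(4)=4, deg(5)=2, deg(6)=2, deg(7)=3, deg(8)=3)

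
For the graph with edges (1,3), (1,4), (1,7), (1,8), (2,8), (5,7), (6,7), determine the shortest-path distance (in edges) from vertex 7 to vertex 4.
2 (path: 7 -> 1 -> 4, 2 edges)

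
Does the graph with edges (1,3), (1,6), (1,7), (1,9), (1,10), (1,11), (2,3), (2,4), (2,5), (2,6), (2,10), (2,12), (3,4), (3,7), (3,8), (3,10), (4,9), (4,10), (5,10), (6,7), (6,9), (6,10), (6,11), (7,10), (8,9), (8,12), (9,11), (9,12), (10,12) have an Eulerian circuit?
No (2 vertices have odd degree: {8, 11}; Eulerian circuit requires 0)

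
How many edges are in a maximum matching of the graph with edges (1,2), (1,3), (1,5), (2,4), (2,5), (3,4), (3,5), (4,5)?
2 (matching: (1,5), (2,4); upper bound floor(n/2) = floor(5/2) = 2)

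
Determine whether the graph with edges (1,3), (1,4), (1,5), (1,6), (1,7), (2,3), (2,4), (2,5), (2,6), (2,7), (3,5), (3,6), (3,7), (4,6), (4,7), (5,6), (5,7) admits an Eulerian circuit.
No (6 vertices have odd degree: {1, 2, 3, 5, 6, 7}; Eulerian circuit requires 0)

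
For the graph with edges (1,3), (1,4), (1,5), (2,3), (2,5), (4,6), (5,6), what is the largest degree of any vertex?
3 (attained at vertices 1, 5)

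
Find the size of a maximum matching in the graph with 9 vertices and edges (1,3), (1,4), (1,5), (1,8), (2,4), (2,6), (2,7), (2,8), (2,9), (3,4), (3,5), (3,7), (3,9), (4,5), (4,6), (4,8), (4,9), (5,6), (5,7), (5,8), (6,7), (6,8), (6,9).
4 (matching: (1,8), (2,6), (3,7), (4,9); upper bound floor(n/2) = floor(9/2) = 4)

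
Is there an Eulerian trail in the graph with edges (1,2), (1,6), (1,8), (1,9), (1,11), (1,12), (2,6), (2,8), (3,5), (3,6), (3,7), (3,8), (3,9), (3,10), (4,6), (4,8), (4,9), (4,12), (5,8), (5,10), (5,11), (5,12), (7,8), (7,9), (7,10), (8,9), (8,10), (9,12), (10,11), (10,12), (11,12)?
Yes (the graph is connected and exactly 2 vertices have odd degree: {2, 5}; any Eulerian path must start and end at those)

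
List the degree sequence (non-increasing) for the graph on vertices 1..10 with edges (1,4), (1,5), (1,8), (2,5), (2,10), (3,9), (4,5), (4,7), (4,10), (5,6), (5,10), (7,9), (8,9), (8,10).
[5, 4, 4, 3, 3, 3, 2, 2, 1, 1] (degrees: deg(1)=3, deg(2)=2, deg(3)=1, deg(4)=4, deg(5)=5, deg(6)=1, deg(7)=2, deg(8)=3, deg(9)=3, deg(10)=4)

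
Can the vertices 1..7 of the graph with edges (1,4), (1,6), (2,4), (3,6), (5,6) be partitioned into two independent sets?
Yes. Partition: {1, 2, 3, 5, 7}, {4, 6}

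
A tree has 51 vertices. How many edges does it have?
50 (A tree on V vertices has V - 1 edges, so 51 - 1 = 50)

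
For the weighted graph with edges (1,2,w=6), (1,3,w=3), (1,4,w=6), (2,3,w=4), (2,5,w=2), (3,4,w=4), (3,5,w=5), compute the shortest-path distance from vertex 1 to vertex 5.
8 (path: 1 -> 2 -> 5; weights 6 + 2 = 8)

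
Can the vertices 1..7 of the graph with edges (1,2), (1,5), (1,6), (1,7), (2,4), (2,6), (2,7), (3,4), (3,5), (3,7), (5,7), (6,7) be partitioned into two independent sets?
No (odd cycle of length 3: 2 -> 1 -> 7 -> 2)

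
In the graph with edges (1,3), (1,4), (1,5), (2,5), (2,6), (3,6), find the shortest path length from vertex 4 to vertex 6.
3 (path: 4 -> 1 -> 3 -> 6, 3 edges)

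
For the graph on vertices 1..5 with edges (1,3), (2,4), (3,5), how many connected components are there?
2 (components: {1, 3, 5}, {2, 4})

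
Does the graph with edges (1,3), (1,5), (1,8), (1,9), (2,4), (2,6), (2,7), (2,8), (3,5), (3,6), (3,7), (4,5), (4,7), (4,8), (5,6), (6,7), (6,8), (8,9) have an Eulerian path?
Yes (the graph is connected and exactly 2 vertices have odd degree: {6, 8}; any Eulerian path must start and end at those)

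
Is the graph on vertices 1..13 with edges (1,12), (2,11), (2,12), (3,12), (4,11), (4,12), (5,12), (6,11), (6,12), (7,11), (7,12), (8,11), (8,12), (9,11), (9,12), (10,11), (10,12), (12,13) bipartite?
Yes. Partition: {1, 2, 3, 4, 5, 6, 7, 8, 9, 10, 13}, {11, 12}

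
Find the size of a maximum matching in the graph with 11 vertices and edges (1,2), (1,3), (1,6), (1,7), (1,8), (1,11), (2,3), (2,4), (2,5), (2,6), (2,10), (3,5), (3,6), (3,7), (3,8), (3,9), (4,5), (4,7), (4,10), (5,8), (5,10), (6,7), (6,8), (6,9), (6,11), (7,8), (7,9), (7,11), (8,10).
5 (matching: (1,11), (2,6), (3,9), (4,7), (8,10); upper bound floor(n/2) = floor(11/2) = 5)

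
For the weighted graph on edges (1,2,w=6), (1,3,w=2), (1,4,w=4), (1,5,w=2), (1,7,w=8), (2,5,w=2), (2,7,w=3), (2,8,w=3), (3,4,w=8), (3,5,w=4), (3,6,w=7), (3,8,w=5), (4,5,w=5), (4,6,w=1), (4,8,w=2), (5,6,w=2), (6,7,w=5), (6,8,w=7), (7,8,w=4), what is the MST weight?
14 (MST edges: (1,3,w=2), (1,5,w=2), (2,5,w=2), (2,7,w=3), (4,6,w=1), (4,8,w=2), (5,6,w=2); sum of weights 2 + 2 + 2 + 3 + 1 + 2 + 2 = 14)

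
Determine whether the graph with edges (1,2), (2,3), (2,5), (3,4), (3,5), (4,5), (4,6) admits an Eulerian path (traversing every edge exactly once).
No (6 vertices have odd degree: {1, 2, 3, 4, 5, 6}; Eulerian path requires 0 or 2)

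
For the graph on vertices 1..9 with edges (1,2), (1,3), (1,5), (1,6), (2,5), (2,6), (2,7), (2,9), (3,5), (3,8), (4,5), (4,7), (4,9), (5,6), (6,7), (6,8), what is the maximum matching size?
4 (matching: (2,7), (3,5), (4,9), (6,8); upper bound floor(n/2) = floor(9/2) = 4)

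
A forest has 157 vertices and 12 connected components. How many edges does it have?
145 (Each of the 12 component trees on V_i vertices has V_i - 1 edges; summing gives V - C = 157 - 12 = 145)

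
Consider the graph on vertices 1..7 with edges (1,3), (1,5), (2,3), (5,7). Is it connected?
No, it has 3 components: {1, 2, 3, 5, 7}, {4}, {6}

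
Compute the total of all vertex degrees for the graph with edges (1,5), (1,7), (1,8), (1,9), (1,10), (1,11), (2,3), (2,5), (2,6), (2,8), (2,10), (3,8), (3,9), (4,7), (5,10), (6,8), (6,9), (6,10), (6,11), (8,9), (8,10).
42 (handshake: sum of degrees = 2|E| = 2 x 21 = 42)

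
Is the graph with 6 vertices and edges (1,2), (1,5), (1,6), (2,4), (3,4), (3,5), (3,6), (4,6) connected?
Yes (BFS from 1 visits [1, 2, 5, 6, 4, 3] — all 6 vertices reached)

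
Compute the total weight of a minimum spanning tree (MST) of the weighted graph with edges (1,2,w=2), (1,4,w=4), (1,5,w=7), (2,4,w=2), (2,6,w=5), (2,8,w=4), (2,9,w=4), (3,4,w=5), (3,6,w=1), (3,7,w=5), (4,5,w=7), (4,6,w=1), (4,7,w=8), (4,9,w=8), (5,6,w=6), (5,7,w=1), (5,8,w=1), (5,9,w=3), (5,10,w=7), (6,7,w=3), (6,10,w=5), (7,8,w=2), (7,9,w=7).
19 (MST edges: (1,2,w=2), (2,4,w=2), (3,6,w=1), (4,6,w=1), (5,7,w=1), (5,8,w=1), (5,9,w=3), (6,7,w=3), (6,10,w=5); sum of weights 2 + 2 + 1 + 1 + 1 + 1 + 3 + 3 + 5 = 19)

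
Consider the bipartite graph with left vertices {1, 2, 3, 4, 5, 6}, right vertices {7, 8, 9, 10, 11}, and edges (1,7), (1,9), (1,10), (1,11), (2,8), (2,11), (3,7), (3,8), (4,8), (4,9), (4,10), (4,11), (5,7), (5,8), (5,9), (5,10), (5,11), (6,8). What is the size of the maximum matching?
5 (matching: (1,11), (2,8), (3,7), (4,10), (5,9); upper bound min(|L|,|R|) = min(6,5) = 5)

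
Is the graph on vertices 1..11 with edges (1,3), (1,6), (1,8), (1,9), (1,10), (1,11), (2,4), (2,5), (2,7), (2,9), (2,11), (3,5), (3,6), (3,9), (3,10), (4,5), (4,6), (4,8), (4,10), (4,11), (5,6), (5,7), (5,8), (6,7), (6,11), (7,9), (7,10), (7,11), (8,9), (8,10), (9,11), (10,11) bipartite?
No (odd cycle of length 3: 3 -> 1 -> 6 -> 3)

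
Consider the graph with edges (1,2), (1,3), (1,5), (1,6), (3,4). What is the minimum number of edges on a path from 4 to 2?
3 (path: 4 -> 3 -> 1 -> 2, 3 edges)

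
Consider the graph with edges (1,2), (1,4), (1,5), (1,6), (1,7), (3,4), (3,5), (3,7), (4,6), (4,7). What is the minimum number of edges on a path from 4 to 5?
2 (path: 4 -> 1 -> 5, 2 edges)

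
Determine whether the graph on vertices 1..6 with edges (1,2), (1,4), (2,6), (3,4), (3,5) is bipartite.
Yes. Partition: {1, 3, 6}, {2, 4, 5}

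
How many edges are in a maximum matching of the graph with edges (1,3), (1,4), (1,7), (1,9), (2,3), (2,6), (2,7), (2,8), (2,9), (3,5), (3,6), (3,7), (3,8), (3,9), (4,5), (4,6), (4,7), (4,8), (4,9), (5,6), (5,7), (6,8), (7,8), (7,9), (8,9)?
4 (matching: (1,7), (2,9), (3,8), (4,6); upper bound floor(n/2) = floor(9/2) = 4)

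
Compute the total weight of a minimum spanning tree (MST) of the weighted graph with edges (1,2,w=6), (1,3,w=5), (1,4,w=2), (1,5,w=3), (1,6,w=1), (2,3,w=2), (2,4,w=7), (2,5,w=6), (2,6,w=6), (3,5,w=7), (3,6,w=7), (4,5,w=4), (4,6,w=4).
13 (MST edges: (1,3,w=5), (1,4,w=2), (1,5,w=3), (1,6,w=1), (2,3,w=2); sum of weights 5 + 2 + 3 + 1 + 2 = 13)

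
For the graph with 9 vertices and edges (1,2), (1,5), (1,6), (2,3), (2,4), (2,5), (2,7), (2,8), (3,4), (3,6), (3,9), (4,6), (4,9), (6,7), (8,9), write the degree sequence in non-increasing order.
[6, 4, 4, 4, 3, 3, 2, 2, 2] (degrees: deg(1)=3, deg(2)=6, deg(3)=4, deg(4)=4, deg(5)=2, deg(6)=4, deg(7)=2, deg(8)=2, deg(9)=3)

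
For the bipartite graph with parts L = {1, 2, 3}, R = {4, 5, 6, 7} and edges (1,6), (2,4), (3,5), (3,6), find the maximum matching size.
3 (matching: (1,6), (2,4), (3,5); upper bound min(|L|,|R|) = min(3,4) = 3)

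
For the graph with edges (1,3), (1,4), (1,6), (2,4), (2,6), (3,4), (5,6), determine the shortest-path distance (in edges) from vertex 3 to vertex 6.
2 (path: 3 -> 1 -> 6, 2 edges)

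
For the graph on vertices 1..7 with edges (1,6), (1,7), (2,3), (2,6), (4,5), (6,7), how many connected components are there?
2 (components: {1, 2, 3, 6, 7}, {4, 5})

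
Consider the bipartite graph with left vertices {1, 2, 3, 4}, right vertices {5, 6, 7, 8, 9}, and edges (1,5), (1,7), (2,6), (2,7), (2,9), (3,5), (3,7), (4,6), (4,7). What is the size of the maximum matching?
4 (matching: (1,7), (2,9), (3,5), (4,6); upper bound min(|L|,|R|) = min(4,5) = 4)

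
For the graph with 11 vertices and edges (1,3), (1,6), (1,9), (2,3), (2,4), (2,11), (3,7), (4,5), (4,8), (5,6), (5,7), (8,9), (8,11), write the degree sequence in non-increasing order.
[3, 3, 3, 3, 3, 3, 2, 2, 2, 2, 0] (degrees: deg(1)=3, deg(2)=3, deg(3)=3, deg(4)=3, deg(5)=3, deg(6)=2, deg(7)=2, deg(8)=3, deg(9)=2, deg(10)=0, deg(11)=2)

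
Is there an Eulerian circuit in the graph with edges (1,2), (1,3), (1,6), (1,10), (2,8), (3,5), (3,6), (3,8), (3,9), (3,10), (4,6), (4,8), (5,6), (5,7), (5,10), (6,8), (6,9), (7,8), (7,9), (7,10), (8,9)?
Yes (the graph is connected and all 10 vertices have even degree)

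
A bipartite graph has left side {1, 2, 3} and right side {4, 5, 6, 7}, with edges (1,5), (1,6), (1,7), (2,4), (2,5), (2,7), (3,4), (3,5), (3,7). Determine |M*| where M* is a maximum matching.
3 (matching: (1,6), (2,7), (3,5); upper bound min(|L|,|R|) = min(3,4) = 3)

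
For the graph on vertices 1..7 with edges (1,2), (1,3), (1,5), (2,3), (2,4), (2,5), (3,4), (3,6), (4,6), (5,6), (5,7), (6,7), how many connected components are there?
1 (components: {1, 2, 3, 4, 5, 6, 7})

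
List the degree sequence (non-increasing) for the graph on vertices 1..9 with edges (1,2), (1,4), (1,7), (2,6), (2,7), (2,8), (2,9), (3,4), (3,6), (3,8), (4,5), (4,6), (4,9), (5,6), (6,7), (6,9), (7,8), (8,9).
[6, 5, 5, 4, 4, 4, 3, 3, 2] (degrees: deg(1)=3, deg(2)=5, deg(3)=3, deg(4)=5, deg(5)=2, deg(6)=6, deg(7)=4, deg(8)=4, deg(9)=4)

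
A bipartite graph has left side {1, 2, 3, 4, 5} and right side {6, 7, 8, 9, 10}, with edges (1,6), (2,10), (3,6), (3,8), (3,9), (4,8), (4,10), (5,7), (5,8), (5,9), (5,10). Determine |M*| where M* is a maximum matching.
5 (matching: (1,6), (2,10), (3,9), (4,8), (5,7); upper bound min(|L|,|R|) = min(5,5) = 5)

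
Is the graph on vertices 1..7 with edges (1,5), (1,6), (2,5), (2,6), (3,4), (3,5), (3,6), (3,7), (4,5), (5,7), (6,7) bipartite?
No (odd cycle of length 3: 7 -> 6 -> 3 -> 7)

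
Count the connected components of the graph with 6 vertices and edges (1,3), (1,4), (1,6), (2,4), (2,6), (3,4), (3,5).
1 (components: {1, 2, 3, 4, 5, 6})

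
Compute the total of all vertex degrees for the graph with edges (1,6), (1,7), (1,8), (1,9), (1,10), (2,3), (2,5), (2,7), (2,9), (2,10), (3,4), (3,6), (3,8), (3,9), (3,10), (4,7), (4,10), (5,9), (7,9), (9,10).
40 (handshake: sum of degrees = 2|E| = 2 x 20 = 40)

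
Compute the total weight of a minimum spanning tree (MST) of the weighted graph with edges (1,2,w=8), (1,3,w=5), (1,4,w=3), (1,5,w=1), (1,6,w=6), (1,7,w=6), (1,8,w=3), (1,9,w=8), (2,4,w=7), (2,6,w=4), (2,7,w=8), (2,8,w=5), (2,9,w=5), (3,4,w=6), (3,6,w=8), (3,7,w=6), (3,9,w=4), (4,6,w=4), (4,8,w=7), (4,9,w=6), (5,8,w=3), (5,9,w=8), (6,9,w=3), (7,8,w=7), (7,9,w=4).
26 (MST edges: (1,4,w=3), (1,5,w=1), (1,8,w=3), (2,6,w=4), (3,9,w=4), (4,6,w=4), (6,9,w=3), (7,9,w=4); sum of weights 3 + 1 + 3 + 4 + 4 + 4 + 3 + 4 = 26)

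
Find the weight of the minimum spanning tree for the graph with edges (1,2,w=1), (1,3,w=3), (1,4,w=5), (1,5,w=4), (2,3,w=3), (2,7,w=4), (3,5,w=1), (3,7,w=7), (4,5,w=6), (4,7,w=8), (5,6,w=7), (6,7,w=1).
15 (MST edges: (1,2,w=1), (1,3,w=3), (1,4,w=5), (2,7,w=4), (3,5,w=1), (6,7,w=1); sum of weights 1 + 3 + 5 + 4 + 1 + 1 = 15)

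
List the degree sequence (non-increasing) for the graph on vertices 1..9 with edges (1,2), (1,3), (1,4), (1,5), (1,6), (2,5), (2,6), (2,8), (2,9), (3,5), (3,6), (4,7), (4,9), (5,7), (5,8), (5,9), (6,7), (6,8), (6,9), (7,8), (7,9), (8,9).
[6, 6, 6, 5, 5, 5, 5, 3, 3] (degrees: deg(1)=5, deg(2)=5, deg(3)=3, deg(4)=3, deg(5)=6, deg(6)=6, deg(7)=5, deg(8)=5, deg(9)=6)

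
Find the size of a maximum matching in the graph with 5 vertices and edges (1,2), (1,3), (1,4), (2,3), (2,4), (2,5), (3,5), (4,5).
2 (matching: (1,4), (3,5); upper bound floor(n/2) = floor(5/2) = 2)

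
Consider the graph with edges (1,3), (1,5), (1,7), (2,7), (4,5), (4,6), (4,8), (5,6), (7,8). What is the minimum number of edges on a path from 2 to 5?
3 (path: 2 -> 7 -> 1 -> 5, 3 edges)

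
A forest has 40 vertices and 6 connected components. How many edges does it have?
34 (Each of the 6 component trees on V_i vertices has V_i - 1 edges; summing gives V - C = 40 - 6 = 34)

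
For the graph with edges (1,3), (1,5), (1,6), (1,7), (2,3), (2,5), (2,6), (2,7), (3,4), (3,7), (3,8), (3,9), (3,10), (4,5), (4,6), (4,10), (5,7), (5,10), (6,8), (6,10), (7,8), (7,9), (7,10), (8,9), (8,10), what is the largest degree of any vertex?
7 (attained at vertices 3, 7)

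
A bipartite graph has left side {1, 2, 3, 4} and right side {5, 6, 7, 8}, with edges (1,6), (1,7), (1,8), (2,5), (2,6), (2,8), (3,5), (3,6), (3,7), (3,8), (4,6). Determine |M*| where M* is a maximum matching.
4 (matching: (1,8), (2,5), (3,7), (4,6); upper bound min(|L|,|R|) = min(4,4) = 4)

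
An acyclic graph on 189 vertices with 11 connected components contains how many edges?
178 (Each of the 11 component trees on V_i vertices has V_i - 1 edges; summing gives V - C = 189 - 11 = 178)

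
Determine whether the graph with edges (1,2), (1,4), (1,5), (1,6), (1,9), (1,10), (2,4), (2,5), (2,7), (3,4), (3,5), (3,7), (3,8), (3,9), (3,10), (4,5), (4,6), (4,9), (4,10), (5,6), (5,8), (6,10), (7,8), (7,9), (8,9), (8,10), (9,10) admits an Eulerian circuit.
No (2 vertices have odd degree: {4, 8}; Eulerian circuit requires 0)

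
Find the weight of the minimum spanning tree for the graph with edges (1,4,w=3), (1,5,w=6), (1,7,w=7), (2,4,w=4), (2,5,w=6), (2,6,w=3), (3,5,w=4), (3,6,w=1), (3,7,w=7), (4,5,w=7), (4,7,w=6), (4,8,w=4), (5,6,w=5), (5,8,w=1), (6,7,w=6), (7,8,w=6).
22 (MST edges: (1,4,w=3), (2,4,w=4), (2,6,w=3), (3,5,w=4), (3,6,w=1), (4,7,w=6), (5,8,w=1); sum of weights 3 + 4 + 3 + 4 + 1 + 6 + 1 = 22)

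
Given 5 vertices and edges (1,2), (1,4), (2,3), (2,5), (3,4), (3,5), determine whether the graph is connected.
Yes (BFS from 1 visits [1, 2, 4, 3, 5] — all 5 vertices reached)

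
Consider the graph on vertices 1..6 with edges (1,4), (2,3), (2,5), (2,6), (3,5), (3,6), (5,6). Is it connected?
No, it has 2 components: {1, 4}, {2, 3, 5, 6}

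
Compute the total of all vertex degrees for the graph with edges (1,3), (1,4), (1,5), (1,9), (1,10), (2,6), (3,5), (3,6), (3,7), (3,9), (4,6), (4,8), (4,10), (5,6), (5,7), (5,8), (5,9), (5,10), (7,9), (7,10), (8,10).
42 (handshake: sum of degrees = 2|E| = 2 x 21 = 42)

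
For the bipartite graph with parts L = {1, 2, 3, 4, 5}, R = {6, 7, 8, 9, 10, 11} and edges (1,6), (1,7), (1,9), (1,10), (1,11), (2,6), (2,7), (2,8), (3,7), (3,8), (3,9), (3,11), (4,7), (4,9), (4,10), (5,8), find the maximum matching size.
5 (matching: (1,11), (2,7), (3,9), (4,10), (5,8); upper bound min(|L|,|R|) = min(5,6) = 5)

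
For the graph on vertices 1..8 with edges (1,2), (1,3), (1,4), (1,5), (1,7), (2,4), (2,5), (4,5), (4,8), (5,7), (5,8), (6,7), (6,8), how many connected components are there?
1 (components: {1, 2, 3, 4, 5, 6, 7, 8})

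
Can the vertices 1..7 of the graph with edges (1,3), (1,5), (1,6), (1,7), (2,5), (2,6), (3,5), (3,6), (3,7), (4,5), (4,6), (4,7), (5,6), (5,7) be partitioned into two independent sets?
No (odd cycle of length 3: 5 -> 1 -> 7 -> 5)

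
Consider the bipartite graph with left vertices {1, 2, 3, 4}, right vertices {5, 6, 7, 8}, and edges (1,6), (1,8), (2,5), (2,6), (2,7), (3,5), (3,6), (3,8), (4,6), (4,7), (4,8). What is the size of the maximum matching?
4 (matching: (1,8), (2,7), (3,5), (4,6); upper bound min(|L|,|R|) = min(4,4) = 4)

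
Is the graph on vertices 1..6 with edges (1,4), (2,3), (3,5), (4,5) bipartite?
Yes. Partition: {1, 2, 5, 6}, {3, 4}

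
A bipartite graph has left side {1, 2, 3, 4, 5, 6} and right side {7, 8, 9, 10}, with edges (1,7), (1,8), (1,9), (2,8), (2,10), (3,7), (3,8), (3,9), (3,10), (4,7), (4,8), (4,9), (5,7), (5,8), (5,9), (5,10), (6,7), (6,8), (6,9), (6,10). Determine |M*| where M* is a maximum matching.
4 (matching: (1,9), (2,10), (3,8), (4,7); upper bound min(|L|,|R|) = min(6,4) = 4)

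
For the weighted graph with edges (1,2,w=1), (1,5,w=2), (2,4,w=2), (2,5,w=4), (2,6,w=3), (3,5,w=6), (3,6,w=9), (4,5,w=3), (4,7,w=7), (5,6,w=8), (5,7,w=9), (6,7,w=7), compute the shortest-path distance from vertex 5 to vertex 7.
9 (path: 5 -> 7; weights 9 = 9)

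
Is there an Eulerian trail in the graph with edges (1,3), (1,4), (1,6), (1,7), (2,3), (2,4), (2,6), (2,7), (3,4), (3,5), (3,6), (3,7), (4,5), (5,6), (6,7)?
Yes (the graph is connected and exactly 2 vertices have odd degree: {5, 6}; any Eulerian path must start and end at those)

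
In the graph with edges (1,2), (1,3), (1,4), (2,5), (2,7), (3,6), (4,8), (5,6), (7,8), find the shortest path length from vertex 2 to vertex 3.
2 (path: 2 -> 1 -> 3, 2 edges)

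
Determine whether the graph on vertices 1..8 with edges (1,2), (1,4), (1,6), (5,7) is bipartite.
Yes. Partition: {1, 3, 5, 8}, {2, 4, 6, 7}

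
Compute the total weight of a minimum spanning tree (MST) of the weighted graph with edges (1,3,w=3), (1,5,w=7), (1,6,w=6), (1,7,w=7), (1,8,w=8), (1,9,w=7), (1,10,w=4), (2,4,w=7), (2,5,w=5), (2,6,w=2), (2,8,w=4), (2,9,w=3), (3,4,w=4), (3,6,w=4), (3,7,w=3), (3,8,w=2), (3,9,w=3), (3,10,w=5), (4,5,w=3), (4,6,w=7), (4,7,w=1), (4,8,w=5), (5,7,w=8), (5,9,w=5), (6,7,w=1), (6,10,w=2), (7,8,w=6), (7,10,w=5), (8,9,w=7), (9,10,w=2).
19 (MST edges: (1,3,w=3), (2,6,w=2), (3,8,w=2), (3,9,w=3), (4,5,w=3), (4,7,w=1), (6,7,w=1), (6,10,w=2), (9,10,w=2); sum of weights 3 + 2 + 2 + 3 + 3 + 1 + 1 + 2 + 2 = 19)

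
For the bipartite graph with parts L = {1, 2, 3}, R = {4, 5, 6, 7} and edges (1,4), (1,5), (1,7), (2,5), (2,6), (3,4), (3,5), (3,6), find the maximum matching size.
3 (matching: (1,7), (2,6), (3,5); upper bound min(|L|,|R|) = min(3,4) = 3)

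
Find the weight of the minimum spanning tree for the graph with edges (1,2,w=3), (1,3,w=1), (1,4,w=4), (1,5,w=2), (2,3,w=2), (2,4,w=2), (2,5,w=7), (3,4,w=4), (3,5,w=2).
7 (MST edges: (1,3,w=1), (1,5,w=2), (2,3,w=2), (2,4,w=2); sum of weights 1 + 2 + 2 + 2 = 7)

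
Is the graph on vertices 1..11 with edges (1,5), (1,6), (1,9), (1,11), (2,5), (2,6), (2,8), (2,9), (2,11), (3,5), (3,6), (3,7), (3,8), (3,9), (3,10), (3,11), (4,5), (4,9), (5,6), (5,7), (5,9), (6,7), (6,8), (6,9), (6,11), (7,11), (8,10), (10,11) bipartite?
No (odd cycle of length 3: 11 -> 1 -> 6 -> 11)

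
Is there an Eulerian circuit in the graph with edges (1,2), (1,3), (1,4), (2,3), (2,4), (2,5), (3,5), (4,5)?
No (4 vertices have odd degree: {1, 3, 4, 5}; Eulerian circuit requires 0)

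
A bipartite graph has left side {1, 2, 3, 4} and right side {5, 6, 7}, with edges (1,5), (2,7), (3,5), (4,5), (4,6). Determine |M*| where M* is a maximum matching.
3 (matching: (1,5), (2,7), (4,6); upper bound min(|L|,|R|) = min(4,3) = 3)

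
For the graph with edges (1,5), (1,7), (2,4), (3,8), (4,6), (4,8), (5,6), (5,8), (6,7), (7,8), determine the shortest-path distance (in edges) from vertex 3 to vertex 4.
2 (path: 3 -> 8 -> 4, 2 edges)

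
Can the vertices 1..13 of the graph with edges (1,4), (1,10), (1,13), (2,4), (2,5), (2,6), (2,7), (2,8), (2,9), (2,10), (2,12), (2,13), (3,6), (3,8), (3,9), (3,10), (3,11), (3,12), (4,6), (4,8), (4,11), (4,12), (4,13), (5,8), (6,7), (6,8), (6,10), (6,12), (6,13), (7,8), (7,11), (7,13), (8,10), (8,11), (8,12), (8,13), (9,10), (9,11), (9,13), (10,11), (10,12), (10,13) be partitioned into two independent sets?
No (odd cycle of length 3: 4 -> 1 -> 13 -> 4)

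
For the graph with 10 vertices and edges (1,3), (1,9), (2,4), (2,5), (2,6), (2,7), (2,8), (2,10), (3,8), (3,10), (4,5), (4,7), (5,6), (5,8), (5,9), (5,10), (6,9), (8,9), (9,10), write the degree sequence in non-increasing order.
[6, 6, 5, 4, 4, 3, 3, 3, 2, 2] (degrees: deg(1)=2, deg(2)=6, deg(3)=3, deg(4)=3, deg(5)=6, deg(6)=3, deg(7)=2, deg(8)=4, deg(9)=5, deg(10)=4)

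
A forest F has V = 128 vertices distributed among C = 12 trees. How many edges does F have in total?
116 (Each of the 12 component trees on V_i vertices has V_i - 1 edges; summing gives V - C = 128 - 12 = 116)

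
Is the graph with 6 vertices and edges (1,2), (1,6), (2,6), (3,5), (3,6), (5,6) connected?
No, it has 2 components: {1, 2, 3, 5, 6}, {4}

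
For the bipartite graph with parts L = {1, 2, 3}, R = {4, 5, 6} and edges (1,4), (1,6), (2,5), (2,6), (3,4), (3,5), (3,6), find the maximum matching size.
3 (matching: (1,6), (2,5), (3,4); upper bound min(|L|,|R|) = min(3,3) = 3)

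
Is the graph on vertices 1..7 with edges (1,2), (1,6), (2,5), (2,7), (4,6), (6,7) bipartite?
Yes. Partition: {1, 3, 4, 5, 7}, {2, 6}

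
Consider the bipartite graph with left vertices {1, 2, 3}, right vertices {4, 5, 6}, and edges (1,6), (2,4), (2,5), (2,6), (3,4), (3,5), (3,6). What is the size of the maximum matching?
3 (matching: (1,6), (2,5), (3,4); upper bound min(|L|,|R|) = min(3,3) = 3)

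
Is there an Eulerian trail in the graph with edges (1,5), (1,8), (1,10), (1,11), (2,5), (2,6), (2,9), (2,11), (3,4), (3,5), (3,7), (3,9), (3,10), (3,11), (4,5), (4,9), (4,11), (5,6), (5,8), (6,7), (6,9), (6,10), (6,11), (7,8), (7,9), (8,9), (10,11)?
Yes — and in fact it has an Eulerian circuit (the graph is connected and all 11 vertices have even degree)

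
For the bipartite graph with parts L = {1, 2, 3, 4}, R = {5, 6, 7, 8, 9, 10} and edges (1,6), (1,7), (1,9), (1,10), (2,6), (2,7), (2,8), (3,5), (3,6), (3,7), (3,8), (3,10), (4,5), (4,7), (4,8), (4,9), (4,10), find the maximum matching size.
4 (matching: (1,10), (2,8), (3,7), (4,9); upper bound min(|L|,|R|) = min(4,6) = 4)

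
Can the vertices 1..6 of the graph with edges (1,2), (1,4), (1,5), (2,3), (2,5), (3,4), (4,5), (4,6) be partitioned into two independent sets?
No (odd cycle of length 3: 4 -> 1 -> 5 -> 4)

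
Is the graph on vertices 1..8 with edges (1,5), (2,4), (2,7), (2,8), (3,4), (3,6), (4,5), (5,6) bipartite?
Yes. Partition: {1, 4, 6, 7, 8}, {2, 3, 5}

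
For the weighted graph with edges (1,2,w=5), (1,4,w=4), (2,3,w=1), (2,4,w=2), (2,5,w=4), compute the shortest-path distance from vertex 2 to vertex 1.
5 (path: 2 -> 1; weights 5 = 5)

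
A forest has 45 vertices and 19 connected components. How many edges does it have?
26 (Each of the 19 component trees on V_i vertices has V_i - 1 edges; summing gives V - C = 45 - 19 = 26)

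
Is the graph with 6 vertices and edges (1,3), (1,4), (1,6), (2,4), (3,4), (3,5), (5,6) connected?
Yes (BFS from 1 visits [1, 3, 4, 6, 5, 2] — all 6 vertices reached)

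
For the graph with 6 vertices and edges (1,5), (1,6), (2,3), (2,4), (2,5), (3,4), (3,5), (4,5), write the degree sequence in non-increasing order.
[4, 3, 3, 3, 2, 1] (degrees: deg(1)=2, deg(2)=3, deg(3)=3, deg(4)=3, deg(5)=4, deg(6)=1)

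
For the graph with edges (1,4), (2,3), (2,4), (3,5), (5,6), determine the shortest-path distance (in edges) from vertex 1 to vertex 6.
5 (path: 1 -> 4 -> 2 -> 3 -> 5 -> 6, 5 edges)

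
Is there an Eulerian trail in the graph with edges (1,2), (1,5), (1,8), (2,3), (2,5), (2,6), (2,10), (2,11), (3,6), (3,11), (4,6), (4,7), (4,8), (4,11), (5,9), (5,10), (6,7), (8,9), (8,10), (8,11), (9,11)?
No (6 vertices have odd degree: {1, 3, 8, 9, 10, 11}; Eulerian path requires 0 or 2)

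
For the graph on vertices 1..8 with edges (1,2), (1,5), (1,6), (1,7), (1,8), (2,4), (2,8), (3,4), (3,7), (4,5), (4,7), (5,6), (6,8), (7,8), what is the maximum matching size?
4 (matching: (1,5), (2,4), (3,7), (6,8); upper bound floor(n/2) = floor(8/2) = 4)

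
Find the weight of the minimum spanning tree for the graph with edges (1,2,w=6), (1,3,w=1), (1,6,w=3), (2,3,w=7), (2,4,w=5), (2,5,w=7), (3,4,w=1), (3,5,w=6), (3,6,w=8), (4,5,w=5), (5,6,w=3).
13 (MST edges: (1,3,w=1), (1,6,w=3), (2,4,w=5), (3,4,w=1), (5,6,w=3); sum of weights 1 + 3 + 5 + 1 + 3 = 13)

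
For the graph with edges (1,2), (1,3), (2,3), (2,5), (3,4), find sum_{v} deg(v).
10 (handshake: sum of degrees = 2|E| = 2 x 5 = 10)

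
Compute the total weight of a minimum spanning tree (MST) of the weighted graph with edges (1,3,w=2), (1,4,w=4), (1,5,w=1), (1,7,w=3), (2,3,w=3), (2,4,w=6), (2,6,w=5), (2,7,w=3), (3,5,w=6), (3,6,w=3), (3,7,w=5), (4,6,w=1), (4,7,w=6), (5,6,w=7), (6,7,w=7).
13 (MST edges: (1,3,w=2), (1,5,w=1), (1,7,w=3), (2,7,w=3), (3,6,w=3), (4,6,w=1); sum of weights 2 + 1 + 3 + 3 + 3 + 1 = 13)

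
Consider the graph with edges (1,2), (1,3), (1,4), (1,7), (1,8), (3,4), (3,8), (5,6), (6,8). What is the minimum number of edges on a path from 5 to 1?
3 (path: 5 -> 6 -> 8 -> 1, 3 edges)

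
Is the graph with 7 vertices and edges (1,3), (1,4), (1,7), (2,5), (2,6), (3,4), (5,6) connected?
No, it has 2 components: {1, 3, 4, 7}, {2, 5, 6}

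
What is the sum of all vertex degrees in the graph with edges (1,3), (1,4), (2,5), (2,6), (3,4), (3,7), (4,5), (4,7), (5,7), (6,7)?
20 (handshake: sum of degrees = 2|E| = 2 x 10 = 20)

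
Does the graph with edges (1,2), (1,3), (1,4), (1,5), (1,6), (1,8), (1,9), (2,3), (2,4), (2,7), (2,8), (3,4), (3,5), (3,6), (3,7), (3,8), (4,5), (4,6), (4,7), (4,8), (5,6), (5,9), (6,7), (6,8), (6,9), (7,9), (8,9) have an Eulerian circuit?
No (8 vertices have odd degree: {1, 2, 3, 4, 5, 6, 7, 9}; Eulerian circuit requires 0)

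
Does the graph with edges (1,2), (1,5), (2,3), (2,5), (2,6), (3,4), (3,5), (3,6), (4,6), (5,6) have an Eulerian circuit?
Yes (the graph is connected and all 6 vertices have even degree)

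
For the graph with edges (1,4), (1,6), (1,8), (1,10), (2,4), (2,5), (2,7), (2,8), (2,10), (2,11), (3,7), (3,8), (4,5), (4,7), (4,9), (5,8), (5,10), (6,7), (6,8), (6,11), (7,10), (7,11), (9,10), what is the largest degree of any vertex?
6 (attained at vertices 2, 7)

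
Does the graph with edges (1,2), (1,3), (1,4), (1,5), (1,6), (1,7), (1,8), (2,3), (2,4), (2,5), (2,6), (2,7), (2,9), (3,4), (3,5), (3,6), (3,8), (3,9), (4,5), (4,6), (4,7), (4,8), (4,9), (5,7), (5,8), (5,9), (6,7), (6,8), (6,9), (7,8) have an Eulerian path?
No (6 vertices have odd degree: {1, 2, 3, 5, 6, 9}; Eulerian path requires 0 or 2)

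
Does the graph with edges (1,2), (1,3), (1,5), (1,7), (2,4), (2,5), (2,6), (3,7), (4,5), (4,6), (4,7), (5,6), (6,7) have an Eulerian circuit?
Yes (the graph is connected and all 7 vertices have even degree)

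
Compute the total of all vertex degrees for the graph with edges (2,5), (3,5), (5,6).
6 (handshake: sum of degrees = 2|E| = 2 x 3 = 6)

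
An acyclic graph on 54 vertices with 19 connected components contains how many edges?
35 (Each of the 19 component trees on V_i vertices has V_i - 1 edges; summing gives V - C = 54 - 19 = 35)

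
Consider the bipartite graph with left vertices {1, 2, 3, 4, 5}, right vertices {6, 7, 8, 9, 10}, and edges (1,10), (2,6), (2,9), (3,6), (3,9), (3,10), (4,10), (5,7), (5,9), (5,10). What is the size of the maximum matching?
4 (matching: (1,10), (2,9), (3,6), (5,7); upper bound min(|L|,|R|) = min(5,5) = 5)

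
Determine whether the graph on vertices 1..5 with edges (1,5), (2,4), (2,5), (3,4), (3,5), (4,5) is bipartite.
No (odd cycle of length 3: 3 -> 5 -> 4 -> 3)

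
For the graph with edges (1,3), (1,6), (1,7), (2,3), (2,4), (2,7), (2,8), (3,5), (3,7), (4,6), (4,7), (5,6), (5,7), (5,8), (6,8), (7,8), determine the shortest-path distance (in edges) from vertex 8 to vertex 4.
2 (path: 8 -> 7 -> 4, 2 edges)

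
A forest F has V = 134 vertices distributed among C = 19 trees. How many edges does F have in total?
115 (Each of the 19 component trees on V_i vertices has V_i - 1 edges; summing gives V - C = 134 - 19 = 115)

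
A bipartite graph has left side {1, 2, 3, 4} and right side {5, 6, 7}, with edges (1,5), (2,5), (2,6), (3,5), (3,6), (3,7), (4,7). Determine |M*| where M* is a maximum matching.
3 (matching: (1,5), (2,6), (3,7); upper bound min(|L|,|R|) = min(4,3) = 3)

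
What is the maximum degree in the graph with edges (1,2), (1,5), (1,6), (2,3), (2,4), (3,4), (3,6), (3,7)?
4 (attained at vertex 3)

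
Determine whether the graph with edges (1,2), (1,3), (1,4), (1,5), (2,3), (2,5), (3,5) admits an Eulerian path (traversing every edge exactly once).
No (4 vertices have odd degree: {2, 3, 4, 5}; Eulerian path requires 0 or 2)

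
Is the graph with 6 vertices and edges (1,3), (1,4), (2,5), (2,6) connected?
No, it has 2 components: {1, 3, 4}, {2, 5, 6}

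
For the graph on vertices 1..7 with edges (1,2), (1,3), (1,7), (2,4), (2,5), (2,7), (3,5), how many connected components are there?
2 (components: {1, 2, 3, 4, 5, 7}, {6})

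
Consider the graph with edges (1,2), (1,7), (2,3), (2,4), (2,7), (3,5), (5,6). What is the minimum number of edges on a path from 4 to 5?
3 (path: 4 -> 2 -> 3 -> 5, 3 edges)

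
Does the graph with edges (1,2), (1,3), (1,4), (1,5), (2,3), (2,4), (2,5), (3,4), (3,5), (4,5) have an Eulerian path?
Yes — and in fact it has an Eulerian circuit (the graph is connected and all 5 vertices have even degree)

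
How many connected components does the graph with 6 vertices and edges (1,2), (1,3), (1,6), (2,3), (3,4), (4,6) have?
2 (components: {1, 2, 3, 4, 6}, {5})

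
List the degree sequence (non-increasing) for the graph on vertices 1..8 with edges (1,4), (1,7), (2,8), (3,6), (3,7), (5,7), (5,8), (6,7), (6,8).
[4, 3, 3, 2, 2, 2, 1, 1] (degrees: deg(1)=2, deg(2)=1, deg(3)=2, deg(4)=1, deg(5)=2, deg(6)=3, deg(7)=4, deg(8)=3)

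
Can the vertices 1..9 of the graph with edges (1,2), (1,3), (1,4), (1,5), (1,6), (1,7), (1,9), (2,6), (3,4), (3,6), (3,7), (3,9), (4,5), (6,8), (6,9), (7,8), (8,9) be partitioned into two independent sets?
No (odd cycle of length 3: 6 -> 1 -> 3 -> 6)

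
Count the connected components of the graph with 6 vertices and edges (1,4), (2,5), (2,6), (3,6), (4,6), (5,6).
1 (components: {1, 2, 3, 4, 5, 6})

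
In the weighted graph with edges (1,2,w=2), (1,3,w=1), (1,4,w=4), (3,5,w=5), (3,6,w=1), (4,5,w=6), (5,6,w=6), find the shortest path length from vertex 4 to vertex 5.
6 (path: 4 -> 5; weights 6 = 6)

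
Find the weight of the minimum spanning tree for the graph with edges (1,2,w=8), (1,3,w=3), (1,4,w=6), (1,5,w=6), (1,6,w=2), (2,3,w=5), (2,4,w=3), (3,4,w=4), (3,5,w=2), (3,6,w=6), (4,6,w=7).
14 (MST edges: (1,3,w=3), (1,6,w=2), (2,4,w=3), (3,4,w=4), (3,5,w=2); sum of weights 3 + 2 + 3 + 4 + 2 = 14)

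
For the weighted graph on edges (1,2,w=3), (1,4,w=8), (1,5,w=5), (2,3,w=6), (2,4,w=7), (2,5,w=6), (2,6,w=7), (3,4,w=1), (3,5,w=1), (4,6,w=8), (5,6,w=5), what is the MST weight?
15 (MST edges: (1,2,w=3), (1,5,w=5), (3,4,w=1), (3,5,w=1), (5,6,w=5); sum of weights 3 + 5 + 1 + 1 + 5 = 15)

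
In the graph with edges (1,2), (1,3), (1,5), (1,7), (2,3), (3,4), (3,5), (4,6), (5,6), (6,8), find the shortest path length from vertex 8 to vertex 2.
4 (path: 8 -> 6 -> 4 -> 3 -> 2, 4 edges)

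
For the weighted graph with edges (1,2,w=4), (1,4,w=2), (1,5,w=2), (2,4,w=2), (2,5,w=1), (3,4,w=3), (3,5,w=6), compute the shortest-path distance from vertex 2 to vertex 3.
5 (path: 2 -> 4 -> 3; weights 2 + 3 = 5)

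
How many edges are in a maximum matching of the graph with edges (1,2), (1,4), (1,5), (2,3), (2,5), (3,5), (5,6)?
3 (matching: (1,4), (2,3), (5,6); upper bound floor(n/2) = floor(6/2) = 3)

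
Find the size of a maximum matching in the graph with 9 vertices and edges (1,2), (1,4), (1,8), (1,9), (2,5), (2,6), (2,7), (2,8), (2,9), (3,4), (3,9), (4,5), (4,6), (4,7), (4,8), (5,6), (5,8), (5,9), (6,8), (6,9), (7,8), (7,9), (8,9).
4 (matching: (1,8), (2,7), (4,6), (5,9); upper bound floor(n/2) = floor(9/2) = 4)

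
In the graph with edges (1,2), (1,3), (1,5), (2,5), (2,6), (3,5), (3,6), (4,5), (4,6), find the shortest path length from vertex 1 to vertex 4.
2 (path: 1 -> 5 -> 4, 2 edges)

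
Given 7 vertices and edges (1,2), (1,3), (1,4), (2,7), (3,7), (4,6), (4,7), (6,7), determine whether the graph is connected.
No, it has 2 components: {1, 2, 3, 4, 6, 7}, {5}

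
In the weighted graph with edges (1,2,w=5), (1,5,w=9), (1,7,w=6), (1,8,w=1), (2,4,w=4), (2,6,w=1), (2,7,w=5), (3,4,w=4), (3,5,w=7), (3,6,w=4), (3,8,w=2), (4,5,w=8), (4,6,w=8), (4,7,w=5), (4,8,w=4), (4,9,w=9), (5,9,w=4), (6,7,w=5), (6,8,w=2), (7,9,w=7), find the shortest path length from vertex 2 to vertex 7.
5 (path: 2 -> 7; weights 5 = 5)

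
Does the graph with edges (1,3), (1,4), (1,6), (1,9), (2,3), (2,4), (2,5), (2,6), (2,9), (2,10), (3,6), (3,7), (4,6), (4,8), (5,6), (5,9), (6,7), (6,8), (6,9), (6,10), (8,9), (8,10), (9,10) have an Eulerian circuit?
No (2 vertices have odd degree: {5, 6}; Eulerian circuit requires 0)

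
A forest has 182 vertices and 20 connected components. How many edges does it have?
162 (Each of the 20 component trees on V_i vertices has V_i - 1 edges; summing gives V - C = 182 - 20 = 162)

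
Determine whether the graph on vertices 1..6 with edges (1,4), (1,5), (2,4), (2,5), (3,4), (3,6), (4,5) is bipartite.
No (odd cycle of length 3: 5 -> 1 -> 4 -> 5)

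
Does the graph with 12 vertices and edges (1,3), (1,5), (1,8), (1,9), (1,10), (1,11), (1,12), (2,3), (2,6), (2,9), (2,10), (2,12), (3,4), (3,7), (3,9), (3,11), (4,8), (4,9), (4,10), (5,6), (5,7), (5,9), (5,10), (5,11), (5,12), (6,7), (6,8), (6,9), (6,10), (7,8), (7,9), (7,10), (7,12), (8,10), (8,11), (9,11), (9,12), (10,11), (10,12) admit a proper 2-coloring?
No (odd cycle of length 3: 8 -> 1 -> 10 -> 8)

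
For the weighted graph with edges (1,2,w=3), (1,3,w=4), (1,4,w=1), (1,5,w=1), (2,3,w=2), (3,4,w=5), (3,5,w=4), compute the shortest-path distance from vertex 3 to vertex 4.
5 (path: 3 -> 4; weights 5 = 5)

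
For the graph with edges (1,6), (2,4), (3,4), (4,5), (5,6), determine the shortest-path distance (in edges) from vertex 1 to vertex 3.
4 (path: 1 -> 6 -> 5 -> 4 -> 3, 4 edges)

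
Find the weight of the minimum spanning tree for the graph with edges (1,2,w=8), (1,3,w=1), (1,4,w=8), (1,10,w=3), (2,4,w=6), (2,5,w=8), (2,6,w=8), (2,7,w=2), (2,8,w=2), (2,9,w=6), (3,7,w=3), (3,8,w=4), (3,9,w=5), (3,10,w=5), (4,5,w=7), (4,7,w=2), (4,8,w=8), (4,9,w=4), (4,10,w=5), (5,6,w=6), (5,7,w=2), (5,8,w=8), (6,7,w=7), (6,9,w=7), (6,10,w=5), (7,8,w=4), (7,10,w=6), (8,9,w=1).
21 (MST edges: (1,3,w=1), (1,10,w=3), (2,7,w=2), (2,8,w=2), (3,7,w=3), (4,7,w=2), (5,7,w=2), (6,10,w=5), (8,9,w=1); sum of weights 1 + 3 + 2 + 2 + 3 + 2 + 2 + 5 + 1 = 21)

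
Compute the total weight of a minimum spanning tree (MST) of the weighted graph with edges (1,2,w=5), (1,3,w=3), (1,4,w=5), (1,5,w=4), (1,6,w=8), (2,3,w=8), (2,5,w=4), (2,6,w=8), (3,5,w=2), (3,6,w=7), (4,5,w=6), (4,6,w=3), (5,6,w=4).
16 (MST edges: (1,3,w=3), (2,5,w=4), (3,5,w=2), (4,6,w=3), (5,6,w=4); sum of weights 3 + 4 + 2 + 3 + 4 = 16)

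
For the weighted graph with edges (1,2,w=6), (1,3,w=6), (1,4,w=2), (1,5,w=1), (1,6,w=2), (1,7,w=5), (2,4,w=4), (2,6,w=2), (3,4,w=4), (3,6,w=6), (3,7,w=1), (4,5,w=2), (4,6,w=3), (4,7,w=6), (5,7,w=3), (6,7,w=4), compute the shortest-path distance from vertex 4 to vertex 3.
4 (path: 4 -> 3; weights 4 = 4)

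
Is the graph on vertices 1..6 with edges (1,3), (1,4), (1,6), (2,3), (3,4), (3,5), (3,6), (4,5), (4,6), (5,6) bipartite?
No (odd cycle of length 3: 3 -> 1 -> 4 -> 3)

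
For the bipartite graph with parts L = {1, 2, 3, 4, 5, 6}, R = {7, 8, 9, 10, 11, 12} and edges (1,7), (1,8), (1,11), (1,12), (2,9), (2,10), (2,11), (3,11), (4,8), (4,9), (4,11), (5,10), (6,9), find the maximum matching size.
5 (matching: (1,12), (2,11), (4,8), (5,10), (6,9); upper bound min(|L|,|R|) = min(6,6) = 6)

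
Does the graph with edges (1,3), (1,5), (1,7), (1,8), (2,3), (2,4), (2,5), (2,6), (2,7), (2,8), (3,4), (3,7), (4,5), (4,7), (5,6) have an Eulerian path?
Yes — and in fact it has an Eulerian circuit (the graph is connected and all 8 vertices have even degree)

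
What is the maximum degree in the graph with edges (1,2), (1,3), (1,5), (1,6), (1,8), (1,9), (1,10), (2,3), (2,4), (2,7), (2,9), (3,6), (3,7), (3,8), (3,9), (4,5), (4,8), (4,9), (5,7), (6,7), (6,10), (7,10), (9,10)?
7 (attained at vertex 1)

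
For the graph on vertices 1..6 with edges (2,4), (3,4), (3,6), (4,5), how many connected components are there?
2 (components: {1}, {2, 3, 4, 5, 6})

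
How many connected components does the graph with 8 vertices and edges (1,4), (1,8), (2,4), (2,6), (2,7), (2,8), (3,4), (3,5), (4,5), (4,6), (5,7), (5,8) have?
1 (components: {1, 2, 3, 4, 5, 6, 7, 8})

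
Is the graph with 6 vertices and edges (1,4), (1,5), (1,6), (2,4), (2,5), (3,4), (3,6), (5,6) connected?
Yes (BFS from 1 visits [1, 4, 5, 6, 2, 3] — all 6 vertices reached)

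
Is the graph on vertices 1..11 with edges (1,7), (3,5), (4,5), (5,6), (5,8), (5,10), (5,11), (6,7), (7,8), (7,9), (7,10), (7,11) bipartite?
Yes. Partition: {1, 2, 3, 4, 6, 8, 9, 10, 11}, {5, 7}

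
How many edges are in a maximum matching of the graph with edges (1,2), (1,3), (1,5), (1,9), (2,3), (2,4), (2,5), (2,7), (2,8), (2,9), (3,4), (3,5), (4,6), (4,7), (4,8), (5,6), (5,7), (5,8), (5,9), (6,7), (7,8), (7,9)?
4 (matching: (1,5), (2,8), (4,6), (7,9); upper bound floor(n/2) = floor(9/2) = 4)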